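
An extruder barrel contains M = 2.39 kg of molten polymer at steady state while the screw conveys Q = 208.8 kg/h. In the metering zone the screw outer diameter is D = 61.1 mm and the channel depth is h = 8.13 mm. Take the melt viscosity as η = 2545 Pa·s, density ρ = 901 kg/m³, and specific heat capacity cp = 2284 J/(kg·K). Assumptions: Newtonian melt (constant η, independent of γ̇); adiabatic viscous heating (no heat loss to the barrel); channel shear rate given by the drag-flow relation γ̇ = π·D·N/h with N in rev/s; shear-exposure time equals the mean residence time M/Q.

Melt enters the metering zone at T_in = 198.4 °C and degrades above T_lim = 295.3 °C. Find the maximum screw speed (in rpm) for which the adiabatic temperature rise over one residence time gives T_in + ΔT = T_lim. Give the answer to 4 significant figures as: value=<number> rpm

value=110.8 rpm

Convert throughput: Q = 208.8 kg/h = 208.8/3600 = 0.058 kg/s
t_res = M / Q_s = 2.39 / 0.058 = 41.2069 s
D = 61.1 mm = 0.0611 m;  h = 8.13 mm = 0.00813 m
ΔT_a = T_lim − T_in = 295.3 °C − 198.4 °C = 96.9 K
γ̇_max² = ΔT_a·ρ·cp/(η·t_res) = 96.9·901·2284/(2545·41.2069) = 1901.46 s⁻²
γ̇_max = √1901.46 = 43.6057 s⁻¹
N_max = γ̇_max h / (πD) = 43.6057·0.00813/(π·0.0611) = 1.8469 rev/s → ×60 = 110.814 rpm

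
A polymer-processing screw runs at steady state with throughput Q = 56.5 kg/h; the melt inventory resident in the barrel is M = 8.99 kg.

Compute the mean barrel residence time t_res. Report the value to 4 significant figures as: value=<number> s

Q_s = Q / 3600 = 56.5 / 3600 = 0.0156944 kg/s
t_res = M / Q_s = 8.99 ÷ 0.0156944 = 572.814 s

value=572.8 s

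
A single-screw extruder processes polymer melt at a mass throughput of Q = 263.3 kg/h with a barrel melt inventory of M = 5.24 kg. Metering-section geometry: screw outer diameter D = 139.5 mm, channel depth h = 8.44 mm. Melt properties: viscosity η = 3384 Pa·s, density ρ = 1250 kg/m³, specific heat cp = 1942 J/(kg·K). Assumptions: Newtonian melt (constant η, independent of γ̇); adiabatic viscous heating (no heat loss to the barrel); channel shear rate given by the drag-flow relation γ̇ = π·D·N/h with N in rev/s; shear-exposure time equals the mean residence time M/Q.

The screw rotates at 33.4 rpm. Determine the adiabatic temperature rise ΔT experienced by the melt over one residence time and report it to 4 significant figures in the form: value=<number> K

value=83.45 K

Throughput in SI: Q_s = 263.3 kg/h ÷ 3600 s/h = 0.0731389 kg/s
Mean residence time: t_res = M/Q_s = 5.24 kg / 0.0731389 kg/s = 71.6445 s
D = 139.5 mm = 0.1395 m;  h = 8.44 mm = 0.00844 m;  N = 33.4 rpm / 60 = 0.556667 rev/s
γ̇ = π·D·N / h = π · 0.1395 · 0.556667 / 0.00844 = 28.9053 s⁻¹
ΔT = η·γ̇²·t_res / (ρ·cp) = 3384 · (28.9053)² · 71.6445 / (1250 · 1942) = 83.4464 K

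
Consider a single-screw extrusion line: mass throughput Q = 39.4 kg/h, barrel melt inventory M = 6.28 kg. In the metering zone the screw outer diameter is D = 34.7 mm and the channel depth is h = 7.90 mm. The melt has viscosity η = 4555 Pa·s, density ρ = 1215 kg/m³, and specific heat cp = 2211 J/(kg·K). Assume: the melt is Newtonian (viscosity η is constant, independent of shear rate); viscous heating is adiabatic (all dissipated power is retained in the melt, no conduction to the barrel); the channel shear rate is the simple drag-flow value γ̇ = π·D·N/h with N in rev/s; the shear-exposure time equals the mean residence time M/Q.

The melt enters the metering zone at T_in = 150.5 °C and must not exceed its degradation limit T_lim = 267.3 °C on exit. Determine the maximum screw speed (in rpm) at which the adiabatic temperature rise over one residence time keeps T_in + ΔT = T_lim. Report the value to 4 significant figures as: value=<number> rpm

Throughput in SI: Q_s = 39.4 kg/h ÷ 3600 s/h = 0.0109444 kg/s
t_res = M / Q_s = 6.28 ÷ 0.0109444 = 573.807 s
D = 34.7 mm = 0.0347 m;  h = 7.90 mm = 0.0079 m
ΔT_a = T_lim − T_in = 267.3 − 150.5 = 116.8 K
γ̇_max² = ΔT_a·ρ·cp / (η·t_res) = [116.8 × 1215 × 2211] / [4555 × 573.807] = 120.048 s⁻²
Take the square root: γ̇_max = √(120.048) = 10.9566 s⁻¹
Solve γ̇ = πDN/h for N: N_max = γ̇_max·h/(π·D) = 10.9566 × 0.0079 / (π × 0.0347) = 0.794007 rev/s = 47.6404 rpm

value=47.64 rpm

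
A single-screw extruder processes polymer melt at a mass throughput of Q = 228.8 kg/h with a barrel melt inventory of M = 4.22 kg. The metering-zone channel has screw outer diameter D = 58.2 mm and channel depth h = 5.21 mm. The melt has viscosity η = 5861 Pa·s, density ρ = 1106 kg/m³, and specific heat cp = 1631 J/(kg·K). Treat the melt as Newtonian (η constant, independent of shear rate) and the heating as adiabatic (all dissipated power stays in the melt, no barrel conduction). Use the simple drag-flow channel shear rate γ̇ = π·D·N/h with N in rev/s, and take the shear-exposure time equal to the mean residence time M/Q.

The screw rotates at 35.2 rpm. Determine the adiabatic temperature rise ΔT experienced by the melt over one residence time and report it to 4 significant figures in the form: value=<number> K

value=91.45 K

Convert throughput: Q = 228.8 kg/h = 228.8/3600 = 0.0635556 kg/s
t_res = M / Q_s = 4.22 ÷ 0.0635556 = 66.3986 s
Geometry in metres: D = 58.2 mm → 0.0582 m, h = 5.21 mm → 0.00521 m; screw speed N = 35.2 rpm = 0.586667 rev/s
γ̇ = π·D·N / h = π · 0.0582 · 0.586667 / 0.00521 = 20.5886 s⁻¹
Adiabatic rise: ΔT = η γ̇² t_res / (ρ cp) = 5861·(20.5886)²·66.3986 / (1106·1631) = 91.4481 K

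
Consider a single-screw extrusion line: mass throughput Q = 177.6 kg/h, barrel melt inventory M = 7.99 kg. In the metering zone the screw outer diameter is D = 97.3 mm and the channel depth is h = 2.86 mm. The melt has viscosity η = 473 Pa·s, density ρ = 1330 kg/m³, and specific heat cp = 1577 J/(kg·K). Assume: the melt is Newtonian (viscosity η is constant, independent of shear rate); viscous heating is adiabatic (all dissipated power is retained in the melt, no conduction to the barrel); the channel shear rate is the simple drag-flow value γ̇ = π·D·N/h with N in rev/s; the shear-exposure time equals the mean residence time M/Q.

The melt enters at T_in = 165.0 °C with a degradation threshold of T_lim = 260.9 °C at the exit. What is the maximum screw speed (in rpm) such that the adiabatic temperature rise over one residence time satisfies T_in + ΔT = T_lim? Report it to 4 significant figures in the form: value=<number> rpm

value=28.77 rpm

Q_s = Q / 3600 = 177.6 / 3600 = 0.0493333 kg/s
t_res = M / Q_s = 7.99 ÷ 0.0493333 = 161.959 s
D = 97.3 mm = 0.0973 m;  h = 2.86 mm = 0.00286 m
Allowable rise: ΔT_a = T_lim − T_in = 260.9 − 165.0 = 95.9 K
γ̇_max² = ΔT_a·ρ·cp / (η·t_res) = [95.9 × 1330 × 1577] / [473 × 161.959] = 2625.64 s⁻²
Take the square root: γ̇_max = √(2625.64) = 51.241 s⁻¹
N_max = γ̇_max h / (πD) = 51.241·0.00286/(π·0.0973) = 0.479425 rev/s → ×60 = 28.7655 rpm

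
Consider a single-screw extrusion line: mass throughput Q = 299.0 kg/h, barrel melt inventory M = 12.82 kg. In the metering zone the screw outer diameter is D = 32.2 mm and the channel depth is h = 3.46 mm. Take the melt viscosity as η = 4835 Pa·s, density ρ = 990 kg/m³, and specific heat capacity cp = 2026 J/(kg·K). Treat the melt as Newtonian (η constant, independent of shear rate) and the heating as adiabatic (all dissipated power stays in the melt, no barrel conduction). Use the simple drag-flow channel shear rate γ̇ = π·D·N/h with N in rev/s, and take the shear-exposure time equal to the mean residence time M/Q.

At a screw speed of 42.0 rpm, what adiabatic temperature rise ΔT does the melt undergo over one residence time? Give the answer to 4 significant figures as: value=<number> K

Throughput in SI: Q_s = 299.0 kg/h ÷ 3600 s/h = 0.0830556 kg/s
t_res = M / Q_s = 12.82 ÷ 0.0830556 = 154.355 s
Convert to SI: D = 0.0322 m, h = 0.00346 m, N = 42.0/60 = 0.7 rev/s
Shear rate: γ̇ = πDN/h = π·0.0322·0.7/0.00346 = 20.4658 s⁻¹
Adiabatic rise: ΔT = η γ̇² t_res / (ρ cp) = 4835·(20.4658)²·154.355 / (990·2026) = 155.846 K

value=155.8 K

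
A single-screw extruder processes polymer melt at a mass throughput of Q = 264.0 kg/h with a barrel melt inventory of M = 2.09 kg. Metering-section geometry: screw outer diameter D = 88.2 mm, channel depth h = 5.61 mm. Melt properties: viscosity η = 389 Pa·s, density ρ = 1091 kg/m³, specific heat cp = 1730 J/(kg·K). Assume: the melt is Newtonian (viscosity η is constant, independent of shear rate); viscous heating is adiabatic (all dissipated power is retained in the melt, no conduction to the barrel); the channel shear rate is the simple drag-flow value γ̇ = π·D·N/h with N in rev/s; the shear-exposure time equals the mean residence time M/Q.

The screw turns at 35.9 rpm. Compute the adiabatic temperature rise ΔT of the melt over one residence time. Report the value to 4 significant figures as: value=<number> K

Throughput in SI: Q_s = 264.0 kg/h ÷ 3600 s/h = 0.0733333 kg/s
t_res = M / Q_s = 2.09 ÷ 0.0733333 = 28.5 s
D = 88.2 mm = 0.0882 m;  h = 5.61 mm = 0.00561 m;  N = 35.9 rpm / 60 = 0.598333 rev/s
γ̇ = π·D·N / h = π · 0.0882 · 0.598333 / 0.00561 = 29.5528 s⁻¹
Adiabatic rise: ΔT = η γ̇² t_res / (ρ cp) = 389·(29.5528)²·28.5 / (1091·1730) = 5.13005 K

value=5.130 K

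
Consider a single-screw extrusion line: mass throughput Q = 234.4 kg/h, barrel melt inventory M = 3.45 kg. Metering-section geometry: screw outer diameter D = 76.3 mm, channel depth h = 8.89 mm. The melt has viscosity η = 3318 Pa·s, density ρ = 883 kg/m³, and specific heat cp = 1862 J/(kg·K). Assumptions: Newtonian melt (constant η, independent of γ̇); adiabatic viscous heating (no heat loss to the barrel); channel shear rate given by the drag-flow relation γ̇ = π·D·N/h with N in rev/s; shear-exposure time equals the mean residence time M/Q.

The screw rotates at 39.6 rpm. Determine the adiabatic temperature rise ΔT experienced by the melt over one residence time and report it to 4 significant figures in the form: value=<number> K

Convert throughput: Q = 234.4 kg/h = 234.4/3600 = 0.0651111 kg/s
t_res = M / Q_s = 3.45 / 0.0651111 = 52.9863 s
D = 76.3 mm = 0.0763 m;  h = 8.89 mm = 0.00889 m;  N = 39.6 rpm / 60 = 0.66 rev/s
γ̇ = π D N / h = (π)(0.0763)(0.66) / 0.00889 = 17.7958 s⁻¹
ΔT = η·γ̇²·t_res / (ρ·cp) = 3318 · (17.7958)² · 52.9863 / (883 · 1862) = 33.8636 K

value=33.86 K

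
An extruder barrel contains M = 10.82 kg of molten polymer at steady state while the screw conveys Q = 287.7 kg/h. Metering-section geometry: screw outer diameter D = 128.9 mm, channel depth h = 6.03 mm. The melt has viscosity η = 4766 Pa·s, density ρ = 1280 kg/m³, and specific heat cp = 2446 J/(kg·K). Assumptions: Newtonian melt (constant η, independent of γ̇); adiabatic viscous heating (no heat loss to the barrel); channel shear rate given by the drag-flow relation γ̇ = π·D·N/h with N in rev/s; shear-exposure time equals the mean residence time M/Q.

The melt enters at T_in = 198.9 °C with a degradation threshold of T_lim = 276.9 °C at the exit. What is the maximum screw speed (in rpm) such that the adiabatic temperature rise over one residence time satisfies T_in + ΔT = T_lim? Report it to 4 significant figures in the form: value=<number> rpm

value=17.38 rpm

Throughput in SI: Q_s = 287.7 kg/h ÷ 3600 s/h = 0.0799167 kg/s
Mean residence time: t_res = M/Q_s = 10.82 kg / 0.0799167 kg/s = 135.391 s
D = 128.9 mm = 0.1289 m;  h = 6.03 mm = 0.00603 m
Allowable rise: ΔT_a = T_lim − T_in = 276.9 − 198.9 = 78 K
γ̇_max² = ΔT_a·ρ·cp / (η·t_res) = [78 × 1280 × 2446] / [4766 × 135.391] = 378.457 s⁻²
γ̇_max = sqrt(378.457) = 19.454 s⁻¹
Solve γ̇ = πDN/h for N: N_max = γ̇_max·h/(π·D) = 19.454 × 0.00603 / (π × 0.1289) = 0.289683 rev/s = 17.381 rpm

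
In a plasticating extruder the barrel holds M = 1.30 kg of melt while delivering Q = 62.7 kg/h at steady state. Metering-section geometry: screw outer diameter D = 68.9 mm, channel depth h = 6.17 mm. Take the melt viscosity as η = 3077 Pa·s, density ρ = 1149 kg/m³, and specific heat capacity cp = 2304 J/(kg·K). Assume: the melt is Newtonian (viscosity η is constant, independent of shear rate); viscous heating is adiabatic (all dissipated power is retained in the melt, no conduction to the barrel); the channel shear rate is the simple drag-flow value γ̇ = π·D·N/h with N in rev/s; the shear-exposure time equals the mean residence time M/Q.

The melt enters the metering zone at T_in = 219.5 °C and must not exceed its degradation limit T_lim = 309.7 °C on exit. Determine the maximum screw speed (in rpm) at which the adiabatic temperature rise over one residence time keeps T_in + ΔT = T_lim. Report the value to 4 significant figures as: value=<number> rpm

Convert throughput: Q = 62.7 kg/h = 62.7/3600 = 0.0174167 kg/s
Mean residence time: t_res = M/Q_s = 1.30 kg / 0.0174167 kg/s = 74.6411 s
Geometry in SI: D = 68.9 mm → 0.0689 m, h = 6.17 mm → 0.00617 m
ΔT_a = T_lim − T_in = 309.7 °C − 219.5 °C = 90.2 K
γ̇_max² = ΔT_a·ρ·cp / (η·t_res) = [90.2 × 1149 × 2304] / [3077 × 74.6411] = 1039.69 s⁻²
γ̇_max = √1039.69 = 32.2442 s⁻¹
N_max = γ̇_max h / (πD) = 32.2442·0.00617/(π·0.0689) = 0.91911 rev/s → ×60 = 55.1466 rpm

value=55.15 rpm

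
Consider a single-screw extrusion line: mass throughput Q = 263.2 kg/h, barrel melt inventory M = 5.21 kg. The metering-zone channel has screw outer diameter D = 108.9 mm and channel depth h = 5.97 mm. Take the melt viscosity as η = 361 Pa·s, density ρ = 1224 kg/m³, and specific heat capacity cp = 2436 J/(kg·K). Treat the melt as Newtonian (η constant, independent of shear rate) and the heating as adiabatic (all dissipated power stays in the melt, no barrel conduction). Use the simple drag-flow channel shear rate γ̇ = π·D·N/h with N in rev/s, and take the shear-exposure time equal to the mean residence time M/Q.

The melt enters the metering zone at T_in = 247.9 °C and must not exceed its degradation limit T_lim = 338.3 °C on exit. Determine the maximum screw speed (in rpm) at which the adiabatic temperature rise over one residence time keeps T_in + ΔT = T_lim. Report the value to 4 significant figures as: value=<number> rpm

value=107.2 rpm

Q_s = Q / 3600 = 263.2 / 3600 = 0.0731111 kg/s
t_res = M / Q_s = 5.21 / 0.0731111 = 71.2614 s
Convert to metres: D = 0.1089 m, h = 0.00597 m
ΔT_a = T_lim − T_in = 338.3 − 247.9 = 90.4 K
Invert ΔT = ηγ̇²t_res/(ρcp) for γ̇: γ̇_max² = ΔT_a ρ cp / (η t_res) = 90.4·1224·2436 / (361·71.2614) = 10477.7 s⁻²
γ̇_max = √10477.7 = 102.361 s⁻¹
N_max = γ̇_max·h / (π·D) = 102.361 · 0.00597 / (π · 0.1089) = 1.7862 rev/s = 107.172 rpm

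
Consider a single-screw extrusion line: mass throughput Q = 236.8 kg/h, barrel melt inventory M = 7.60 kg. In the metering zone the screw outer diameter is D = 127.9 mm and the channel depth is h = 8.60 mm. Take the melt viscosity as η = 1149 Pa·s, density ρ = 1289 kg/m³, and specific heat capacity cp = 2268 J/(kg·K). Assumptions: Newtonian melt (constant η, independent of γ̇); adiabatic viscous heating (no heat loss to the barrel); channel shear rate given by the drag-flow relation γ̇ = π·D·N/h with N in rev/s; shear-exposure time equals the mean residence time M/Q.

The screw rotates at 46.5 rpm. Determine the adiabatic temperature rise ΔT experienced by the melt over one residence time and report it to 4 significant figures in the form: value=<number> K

Throughput in SI: Q_s = 236.8 kg/h ÷ 3600 s/h = 0.0657778 kg/s
t_res = M / Q_s = 7.60 / 0.0657778 = 115.541 s
Convert to SI: D = 0.1279 m, h = 0.0086 m, N = 46.5/60 = 0.775 rev/s
γ̇ = π D N / h = (π)(0.1279)(0.775) / 0.0086 = 36.2096 s⁻¹
ΔT = η·γ̇²·t_res / (ρ·cp) = 1149 · (36.2096)² · 115.541 / (1289 · 2268) = 59.5396 K

value=59.54 K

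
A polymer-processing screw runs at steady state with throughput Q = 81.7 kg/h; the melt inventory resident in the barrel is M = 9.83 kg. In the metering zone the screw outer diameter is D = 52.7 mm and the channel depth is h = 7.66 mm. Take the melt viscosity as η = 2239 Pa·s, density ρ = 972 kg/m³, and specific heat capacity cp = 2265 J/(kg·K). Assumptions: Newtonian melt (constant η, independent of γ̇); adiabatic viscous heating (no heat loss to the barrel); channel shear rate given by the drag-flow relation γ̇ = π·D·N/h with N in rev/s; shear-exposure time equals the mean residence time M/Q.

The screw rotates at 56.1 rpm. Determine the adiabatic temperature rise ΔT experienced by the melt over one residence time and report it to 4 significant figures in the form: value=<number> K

Convert throughput: Q = 81.7 kg/h = 81.7/3600 = 0.0226944 kg/s
Mean residence time: t_res = M/Q_s = 9.83 kg / 0.0226944 kg/s = 433.146 s
D = 52.7 mm = 0.0527 m;  h = 7.66 mm = 0.00766 m;  N = 56.1 rpm / 60 = 0.935 rev/s
γ̇ = π·D·N / h = π · 0.0527 · 0.935 / 0.00766 = 20.2089 s⁻¹
ΔT = η·γ̇²·t_res/(ρ·cp) = [2239 × 20.2089² × 433.146] / [972 × 2265] = 179.904 K

value=179.9 K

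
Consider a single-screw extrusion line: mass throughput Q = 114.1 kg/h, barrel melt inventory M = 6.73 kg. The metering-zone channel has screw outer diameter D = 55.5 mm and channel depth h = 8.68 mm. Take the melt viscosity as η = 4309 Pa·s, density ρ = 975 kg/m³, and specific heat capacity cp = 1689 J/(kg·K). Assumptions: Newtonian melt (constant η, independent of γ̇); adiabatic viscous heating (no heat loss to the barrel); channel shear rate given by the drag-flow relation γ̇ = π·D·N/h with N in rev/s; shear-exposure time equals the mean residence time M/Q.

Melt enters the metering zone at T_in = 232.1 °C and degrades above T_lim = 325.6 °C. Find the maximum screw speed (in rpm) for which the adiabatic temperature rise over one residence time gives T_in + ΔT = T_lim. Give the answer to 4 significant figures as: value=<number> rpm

value=38.75 rpm

Q_s = Q / 3600 = 114.1 / 3600 = 0.0316944 kg/s
Mean residence time: t_res = M/Q_s = 6.73 kg / 0.0316944 kg/s = 212.34 s
Geometry in SI: D = 55.5 mm → 0.0555 m, h = 8.68 mm → 0.00868 m
Allowable rise: ΔT_a = T_lim − T_in = 325.6 − 232.1 = 93.5 K
γ̇_max² = ΔT_a·ρ·cp/(η·t_res) = 93.5·975·1689/(4309·212.34) = 168.282 s⁻²
γ̇_max = sqrt(168.282) = 12.9724 s⁻¹
Solve γ̇ = πDN/h for N: N_max = γ̇_max·h/(π·D) = 12.9724 × 0.00868 / (π × 0.0555) = 0.645796 rev/s = 38.7478 rpm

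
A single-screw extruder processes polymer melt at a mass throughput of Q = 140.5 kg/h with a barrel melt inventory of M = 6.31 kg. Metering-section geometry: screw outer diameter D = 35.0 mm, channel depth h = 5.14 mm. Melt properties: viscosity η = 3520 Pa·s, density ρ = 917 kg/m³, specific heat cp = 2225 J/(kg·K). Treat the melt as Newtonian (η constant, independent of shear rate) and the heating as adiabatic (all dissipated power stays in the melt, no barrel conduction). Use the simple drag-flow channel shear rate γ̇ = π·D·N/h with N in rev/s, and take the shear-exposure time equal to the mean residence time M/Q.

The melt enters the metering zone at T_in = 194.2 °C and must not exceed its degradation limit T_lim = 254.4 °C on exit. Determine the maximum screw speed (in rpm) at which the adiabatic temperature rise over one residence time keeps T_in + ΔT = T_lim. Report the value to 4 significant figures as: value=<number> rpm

value=41.20 rpm

Q_s = Q / 3600 = 140.5 / 3600 = 0.0390278 kg/s
Mean residence time: t_res = M/Q_s = 6.31 kg / 0.0390278 kg/s = 161.68 s
Geometry in SI: D = 35.0 mm → 0.035 m, h = 5.14 mm → 0.00514 m
ΔT_a = T_lim − T_in = 254.4 °C − 194.2 °C = 60.2 K
γ̇_max² = ΔT_a·ρ·cp / (η·t_res) = [60.2 × 917 × 2225] / [3520 × 161.68] = 215.823 s⁻²
Take the square root: γ̇_max = √(215.823) = 14.6909 s⁻¹
Solve γ̇ = πDN/h for N: N_max = γ̇_max·h/(π·D) = 14.6909 × 0.00514 / (π × 0.035) = 0.686743 rev/s = 41.2046 rpm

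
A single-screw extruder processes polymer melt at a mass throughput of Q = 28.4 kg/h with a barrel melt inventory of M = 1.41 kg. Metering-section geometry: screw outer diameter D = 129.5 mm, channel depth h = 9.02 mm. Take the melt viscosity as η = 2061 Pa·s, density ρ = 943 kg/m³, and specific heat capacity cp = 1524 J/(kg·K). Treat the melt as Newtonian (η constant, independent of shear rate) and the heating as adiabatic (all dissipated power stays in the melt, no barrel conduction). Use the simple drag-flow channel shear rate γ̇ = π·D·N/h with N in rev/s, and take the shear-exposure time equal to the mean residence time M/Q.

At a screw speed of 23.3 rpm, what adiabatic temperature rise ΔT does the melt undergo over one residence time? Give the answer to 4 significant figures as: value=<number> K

Throughput in SI: Q_s = 28.4 kg/h ÷ 3600 s/h = 0.00788889 kg/s
t_res = M / Q_s = 1.41 / 0.00788889 = 178.732 s
Convert to SI: D = 0.1295 m, h = 0.00902 m, N = 23.3/60 = 0.388333 rev/s
γ̇ = π D N / h = (π)(0.1295)(0.388333) / 0.00902 = 17.5153 s⁻¹
Adiabatic rise: ΔT = η γ̇² t_res / (ρ cp) = 2061·(17.5153)²·178.732 / (943·1524) = 78.6358 K

value=78.64 K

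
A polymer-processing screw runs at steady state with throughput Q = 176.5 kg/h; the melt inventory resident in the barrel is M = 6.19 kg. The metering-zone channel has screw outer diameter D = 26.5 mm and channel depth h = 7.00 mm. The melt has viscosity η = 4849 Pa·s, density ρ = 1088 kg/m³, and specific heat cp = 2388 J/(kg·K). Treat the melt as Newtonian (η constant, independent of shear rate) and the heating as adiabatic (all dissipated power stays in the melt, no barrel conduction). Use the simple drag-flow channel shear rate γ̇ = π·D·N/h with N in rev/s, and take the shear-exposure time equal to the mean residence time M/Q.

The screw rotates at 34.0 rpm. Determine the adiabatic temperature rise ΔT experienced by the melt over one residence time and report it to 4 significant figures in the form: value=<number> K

value=10.70 K

Convert throughput: Q = 176.5 kg/h = 176.5/3600 = 0.0490278 kg/s
t_res = M / Q_s = 6.19 ÷ 0.0490278 = 126.255 s
Convert to SI: D = 0.0265 m, h = 0.007 m, N = 34.0/60 = 0.566667 rev/s
γ̇ = π D N / h = (π)(0.0265)(0.566667) / 0.007 = 6.73946 s⁻¹
Adiabatic rise: ΔT = η γ̇² t_res / (ρ cp) = 4849·(6.73946)²·126.255 / (1088·2388) = 10.7026 K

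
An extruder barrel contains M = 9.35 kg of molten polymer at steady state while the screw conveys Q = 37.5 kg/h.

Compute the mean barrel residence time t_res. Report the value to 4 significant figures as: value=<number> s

Throughput in SI: Q_s = 37.5 kg/h ÷ 3600 s/h = 0.0104167 kg/s
Mean residence time: t_res = M/Q_s = 9.35 kg / 0.0104167 kg/s = 897.6 s

value=897.6 s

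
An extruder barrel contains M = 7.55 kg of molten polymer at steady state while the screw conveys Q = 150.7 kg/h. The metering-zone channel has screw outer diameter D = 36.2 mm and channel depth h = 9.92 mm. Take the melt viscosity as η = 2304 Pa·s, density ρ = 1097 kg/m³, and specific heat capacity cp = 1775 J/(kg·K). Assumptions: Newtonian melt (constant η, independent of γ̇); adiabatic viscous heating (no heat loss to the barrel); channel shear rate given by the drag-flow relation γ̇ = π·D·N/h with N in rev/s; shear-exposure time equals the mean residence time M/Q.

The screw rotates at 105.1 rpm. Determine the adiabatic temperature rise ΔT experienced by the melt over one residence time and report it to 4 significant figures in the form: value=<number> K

Throughput in SI: Q_s = 150.7 kg/h ÷ 3600 s/h = 0.0418611 kg/s
t_res = M / Q_s = 7.55 / 0.0418611 = 180.358 s
D = 36.2 mm = 0.0362 m;  h = 9.92 mm = 0.00992 m;  N = 105.1 rpm / 60 = 1.75167 rev/s
Shear rate: γ̇ = πDN/h = π·0.0362·1.75167/0.00992 = 20.0816 s⁻¹
ΔT = η·γ̇²·t_res / (ρ·cp) = 2304 · (20.0816)² · 180.358 / (1097 · 1775) = 86.0617 K

value=86.06 K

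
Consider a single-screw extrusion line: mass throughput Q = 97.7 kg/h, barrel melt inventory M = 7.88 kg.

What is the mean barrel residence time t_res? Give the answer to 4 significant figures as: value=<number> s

Q_s = Q / 3600 = 97.7 / 3600 = 0.0271389 kg/s
t_res = M / Q_s = 7.88 / 0.0271389 = 290.358 s

value=290.4 s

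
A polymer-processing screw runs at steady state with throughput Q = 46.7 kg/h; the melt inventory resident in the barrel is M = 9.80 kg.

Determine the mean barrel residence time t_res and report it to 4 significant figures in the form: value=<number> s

value=755.5 s

Q_s = Q / 3600 = 46.7 / 3600 = 0.0129722 kg/s
t_res = M / Q_s = 9.80 ÷ 0.0129722 = 755.46 s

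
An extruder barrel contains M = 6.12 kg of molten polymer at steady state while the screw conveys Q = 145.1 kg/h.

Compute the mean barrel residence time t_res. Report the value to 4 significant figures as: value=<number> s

value=151.8 s

Convert throughput: Q = 145.1 kg/h = 145.1/3600 = 0.0403056 kg/s
t_res = M / Q_s = 6.12 ÷ 0.0403056 = 151.84 s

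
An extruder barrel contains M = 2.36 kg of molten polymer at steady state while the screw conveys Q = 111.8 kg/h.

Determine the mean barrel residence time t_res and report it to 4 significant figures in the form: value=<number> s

Q_s = Q / 3600 = 111.8 / 3600 = 0.0310556 kg/s
t_res = M / Q_s = 2.36 / 0.0310556 = 75.9928 s

value=75.99 s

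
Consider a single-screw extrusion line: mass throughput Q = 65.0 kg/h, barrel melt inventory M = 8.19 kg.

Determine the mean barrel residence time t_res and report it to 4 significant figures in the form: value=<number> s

value=453.6 s

Q_s = Q / 3600 = 65.0 / 3600 = 0.0180556 kg/s
t_res = M / Q_s = 8.19 / 0.0180556 = 453.6 s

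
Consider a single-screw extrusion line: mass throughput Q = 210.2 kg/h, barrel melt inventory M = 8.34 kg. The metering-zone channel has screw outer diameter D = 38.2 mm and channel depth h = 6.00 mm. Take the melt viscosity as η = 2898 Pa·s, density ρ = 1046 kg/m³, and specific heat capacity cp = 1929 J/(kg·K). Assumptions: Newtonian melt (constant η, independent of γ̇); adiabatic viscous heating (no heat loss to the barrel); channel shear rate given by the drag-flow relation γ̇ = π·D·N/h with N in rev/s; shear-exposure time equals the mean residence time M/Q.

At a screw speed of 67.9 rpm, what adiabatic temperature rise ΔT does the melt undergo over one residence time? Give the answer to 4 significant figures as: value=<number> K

Q_s = Q / 3600 = 210.2 / 3600 = 0.0583889 kg/s
t_res = M / Q_s = 8.34 / 0.0583889 = 142.835 s
D = 38.2 mm = 0.0382 m;  h = 6.00 mm = 0.006 m;  N = 67.9 rpm / 60 = 1.13167 rev/s
Shear rate: γ̇ = πDN/h = π·0.0382·1.13167/0.006 = 22.635 s⁻¹
Adiabatic rise: ΔT = η γ̇² t_res / (ρ cp) = 2898·(22.635)²·142.835 / (1046·1929) = 105.107 K

value=105.1 K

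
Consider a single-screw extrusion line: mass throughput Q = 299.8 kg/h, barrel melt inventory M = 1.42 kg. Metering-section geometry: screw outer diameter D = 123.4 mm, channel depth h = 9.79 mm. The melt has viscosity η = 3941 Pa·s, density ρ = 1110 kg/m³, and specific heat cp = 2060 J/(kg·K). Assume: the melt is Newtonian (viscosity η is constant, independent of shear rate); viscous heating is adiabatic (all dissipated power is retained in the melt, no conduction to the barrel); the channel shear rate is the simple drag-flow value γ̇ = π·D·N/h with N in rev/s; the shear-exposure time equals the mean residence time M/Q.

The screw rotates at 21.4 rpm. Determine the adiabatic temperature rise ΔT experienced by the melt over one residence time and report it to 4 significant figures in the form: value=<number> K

value=5.862 K

Q_s = Q / 3600 = 299.8 / 3600 = 0.0832778 kg/s
t_res = M / Q_s = 1.42 ÷ 0.0832778 = 17.0514 s
D = 123.4 mm = 0.1234 m;  h = 9.79 mm = 0.00979 m;  N = 21.4 rpm / 60 = 0.356667 rev/s
γ̇ = π D N / h = (π)(0.1234)(0.356667) / 0.00979 = 14.1236 s⁻¹
ΔT = η·γ̇²·t_res/(ρ·cp) = [3941 × 14.1236² × 17.0514] / [1110 × 2060] = 5.86226 K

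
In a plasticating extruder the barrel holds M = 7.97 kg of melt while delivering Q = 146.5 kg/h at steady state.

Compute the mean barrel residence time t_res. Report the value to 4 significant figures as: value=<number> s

value=195.8 s

Q_s = Q / 3600 = 146.5 / 3600 = 0.0406944 kg/s
t_res = M / Q_s = 7.97 / 0.0406944 = 195.85 s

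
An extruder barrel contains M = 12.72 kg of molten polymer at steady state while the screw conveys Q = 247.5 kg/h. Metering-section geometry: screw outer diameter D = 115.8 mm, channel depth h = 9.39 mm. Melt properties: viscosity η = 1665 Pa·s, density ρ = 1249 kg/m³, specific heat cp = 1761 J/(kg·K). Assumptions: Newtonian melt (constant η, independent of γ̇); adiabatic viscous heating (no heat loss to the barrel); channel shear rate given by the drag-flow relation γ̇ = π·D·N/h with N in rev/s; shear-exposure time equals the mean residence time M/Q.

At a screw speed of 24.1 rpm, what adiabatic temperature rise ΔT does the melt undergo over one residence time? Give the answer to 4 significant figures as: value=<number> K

value=33.92 K

Q_s = Q / 3600 = 247.5 / 3600 = 0.06875 kg/s
Mean residence time: t_res = M/Q_s = 12.72 kg / 0.06875 kg/s = 185.018 s
Geometry in metres: D = 115.8 mm → 0.1158 m, h = 9.39 mm → 0.00939 m; screw speed N = 24.1 rpm = 0.401667 rev/s
Shear rate: γ̇ = πDN/h = π·0.1158·0.401667/0.00939 = 15.5618 s⁻¹
Adiabatic rise: ΔT = η γ̇² t_res / (ρ cp) = 1665·(15.5618)²·185.018 / (1249·1761) = 33.9175 K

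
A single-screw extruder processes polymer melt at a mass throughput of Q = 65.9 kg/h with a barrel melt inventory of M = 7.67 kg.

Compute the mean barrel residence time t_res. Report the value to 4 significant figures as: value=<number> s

Convert throughput: Q = 65.9 kg/h = 65.9/3600 = 0.0183056 kg/s
t_res = M / Q_s = 7.67 ÷ 0.0183056 = 418.998 s

value=419.0 s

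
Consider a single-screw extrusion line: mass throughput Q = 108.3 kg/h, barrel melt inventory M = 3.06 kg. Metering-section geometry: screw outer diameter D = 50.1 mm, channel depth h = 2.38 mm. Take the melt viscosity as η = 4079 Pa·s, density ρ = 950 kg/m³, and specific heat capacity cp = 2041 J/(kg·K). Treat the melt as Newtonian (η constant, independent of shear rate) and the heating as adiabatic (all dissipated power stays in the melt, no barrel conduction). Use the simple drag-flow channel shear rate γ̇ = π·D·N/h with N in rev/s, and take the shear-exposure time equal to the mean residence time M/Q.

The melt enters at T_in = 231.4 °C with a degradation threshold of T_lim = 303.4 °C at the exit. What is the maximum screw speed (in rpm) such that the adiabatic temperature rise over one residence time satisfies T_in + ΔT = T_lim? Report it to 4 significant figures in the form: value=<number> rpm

Convert throughput: Q = 108.3 kg/h = 108.3/3600 = 0.0300833 kg/s
t_res = M / Q_s = 3.06 / 0.0300833 = 101.717 s
Convert to metres: D = 0.0501 m, h = 0.00238 m
ΔT_a = T_lim − T_in = 303.4 °C − 231.4 °C = 72 K
Invert ΔT = ηγ̇²t_res/(ρcp) for γ̇: γ̇_max² = ΔT_a ρ cp / (η t_res) = 72·950·2041 / (4079·101.717) = 336.473 s⁻²
Take the square root: γ̇_max = √(336.473) = 18.3432 s⁻¹
N_max = γ̇_max·h / (π·D) = 18.3432 · 0.00238 / (π · 0.0501) = 0.277373 rev/s = 16.6424 rpm

value=16.64 rpm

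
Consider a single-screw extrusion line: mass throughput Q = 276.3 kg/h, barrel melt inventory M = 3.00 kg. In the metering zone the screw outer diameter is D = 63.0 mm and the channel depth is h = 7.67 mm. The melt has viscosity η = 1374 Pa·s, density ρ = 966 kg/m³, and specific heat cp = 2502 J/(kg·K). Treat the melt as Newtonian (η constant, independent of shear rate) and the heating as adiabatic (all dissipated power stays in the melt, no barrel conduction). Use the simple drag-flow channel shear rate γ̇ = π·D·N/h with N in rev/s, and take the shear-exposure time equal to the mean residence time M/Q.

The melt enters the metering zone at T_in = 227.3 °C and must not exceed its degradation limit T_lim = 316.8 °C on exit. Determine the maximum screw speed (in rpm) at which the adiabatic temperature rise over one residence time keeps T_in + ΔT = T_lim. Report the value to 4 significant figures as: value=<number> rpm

value=147.6 rpm

Q_s = Q / 3600 = 276.3 / 3600 = 0.07675 kg/s
t_res = M / Q_s = 3.00 / 0.07675 = 39.0879 s
D = 63.0 mm = 0.063 m;  h = 7.67 mm = 0.00767 m
ΔT_a = T_lim − T_in = 316.8 − 227.3 = 89.5 K
Invert ΔT = ηγ̇²t_res/(ρcp) for γ̇: γ̇_max² = ΔT_a ρ cp / (η t_res) = 89.5·966·2502 / (1374·39.0879) = 4027.71 s⁻²
γ̇_max = √4027.71 = 63.4642 s⁻¹
Solve γ̇ = πDN/h for N: N_max = γ̇_max·h/(π·D) = 63.4642 × 0.00767 / (π × 0.063) = 2.45943 rev/s = 147.566 rpm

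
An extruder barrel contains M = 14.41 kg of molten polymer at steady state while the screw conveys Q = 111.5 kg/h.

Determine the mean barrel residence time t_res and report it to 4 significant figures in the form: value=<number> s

value=465.3 s

Q_s = Q / 3600 = 111.5 / 3600 = 0.0309722 kg/s
t_res = M / Q_s = 14.41 ÷ 0.0309722 = 465.256 s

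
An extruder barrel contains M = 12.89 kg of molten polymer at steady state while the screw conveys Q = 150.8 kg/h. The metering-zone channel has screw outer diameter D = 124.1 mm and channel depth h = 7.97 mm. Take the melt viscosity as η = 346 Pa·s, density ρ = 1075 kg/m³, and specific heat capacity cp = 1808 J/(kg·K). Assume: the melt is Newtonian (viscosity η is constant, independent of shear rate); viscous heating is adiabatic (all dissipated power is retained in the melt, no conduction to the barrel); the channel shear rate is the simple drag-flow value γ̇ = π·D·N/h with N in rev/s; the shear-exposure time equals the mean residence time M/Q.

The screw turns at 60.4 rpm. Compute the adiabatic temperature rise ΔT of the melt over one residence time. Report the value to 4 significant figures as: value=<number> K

Convert throughput: Q = 150.8 kg/h = 150.8/3600 = 0.0418889 kg/s
t_res = M / Q_s = 12.89 ÷ 0.0418889 = 307.719 s
Convert to SI: D = 0.1241 m, h = 0.00797 m, N = 60.4/60 = 1.00667 rev/s
γ̇ = π D N / h = (π)(0.1241)(1.00667) / 0.00797 = 49.2435 s⁻¹
ΔT = η·γ̇²·t_res / (ρ·cp) = 346 · (49.2435)² · 307.719 / (1075 · 1808) = 132.838 K

value=132.8 K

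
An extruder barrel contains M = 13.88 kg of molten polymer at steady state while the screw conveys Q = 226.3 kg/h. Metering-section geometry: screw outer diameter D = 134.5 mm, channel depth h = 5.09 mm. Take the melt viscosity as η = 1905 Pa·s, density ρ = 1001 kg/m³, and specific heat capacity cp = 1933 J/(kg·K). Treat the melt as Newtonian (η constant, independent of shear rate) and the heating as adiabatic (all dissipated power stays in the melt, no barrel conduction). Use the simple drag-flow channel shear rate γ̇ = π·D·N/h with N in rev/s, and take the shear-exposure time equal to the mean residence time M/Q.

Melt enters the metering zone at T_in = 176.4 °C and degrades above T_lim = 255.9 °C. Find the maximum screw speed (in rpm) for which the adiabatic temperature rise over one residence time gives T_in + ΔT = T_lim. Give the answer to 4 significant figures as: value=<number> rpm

Convert throughput: Q = 226.3 kg/h = 226.3/3600 = 0.0628611 kg/s
t_res = M / Q_s = 13.88 / 0.0628611 = 220.804 s
Geometry in SI: D = 134.5 mm → 0.1345 m, h = 5.09 mm → 0.00509 m
ΔT_a = T_lim − T_in = 255.9 °C − 176.4 °C = 79.5 K
γ̇_max² = ΔT_a·ρ·cp / (η·t_res) = [79.5 × 1001 × 1933] / [1905 × 220.804] = 365.705 s⁻²
γ̇_max = sqrt(365.705) = 19.1234 s⁻¹
Solve γ̇ = πDN/h for N: N_max = γ̇_max·h/(π·D) = 19.1234 × 0.00509 / (π × 0.1345) = 0.230362 rev/s = 13.8217 rpm

value=13.82 rpm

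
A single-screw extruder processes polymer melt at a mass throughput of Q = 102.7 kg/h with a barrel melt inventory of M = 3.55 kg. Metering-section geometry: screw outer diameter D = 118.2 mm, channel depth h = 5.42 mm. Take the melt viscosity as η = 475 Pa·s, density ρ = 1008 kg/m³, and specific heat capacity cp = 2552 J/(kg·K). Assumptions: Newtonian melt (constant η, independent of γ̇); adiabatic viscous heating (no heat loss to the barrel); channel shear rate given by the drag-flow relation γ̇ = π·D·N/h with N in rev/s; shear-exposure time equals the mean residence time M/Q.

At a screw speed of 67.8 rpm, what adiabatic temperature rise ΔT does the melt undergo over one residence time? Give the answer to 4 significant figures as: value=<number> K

Convert throughput: Q = 102.7 kg/h = 102.7/3600 = 0.0285278 kg/s
t_res = M / Q_s = 3.55 / 0.0285278 = 124.44 s
D = 118.2 mm = 0.1182 m;  h = 5.42 mm = 0.00542 m;  N = 67.8 rpm / 60 = 1.13 rev/s
γ̇ = π D N / h = (π)(0.1182)(1.13) / 0.00542 = 77.4188 s⁻¹
ΔT = η·γ̇²·t_res / (ρ·cp) = 475 · (77.4188)² · 124.44 / (1008 · 2552) = 137.723 K

value=137.7 K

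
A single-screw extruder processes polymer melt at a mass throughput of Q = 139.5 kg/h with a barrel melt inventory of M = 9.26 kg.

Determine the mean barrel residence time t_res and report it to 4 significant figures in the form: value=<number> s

value=239.0 s

Q_s = Q / 3600 = 139.5 / 3600 = 0.03875 kg/s
Mean residence time: t_res = M/Q_s = 9.26 kg / 0.03875 kg/s = 238.968 s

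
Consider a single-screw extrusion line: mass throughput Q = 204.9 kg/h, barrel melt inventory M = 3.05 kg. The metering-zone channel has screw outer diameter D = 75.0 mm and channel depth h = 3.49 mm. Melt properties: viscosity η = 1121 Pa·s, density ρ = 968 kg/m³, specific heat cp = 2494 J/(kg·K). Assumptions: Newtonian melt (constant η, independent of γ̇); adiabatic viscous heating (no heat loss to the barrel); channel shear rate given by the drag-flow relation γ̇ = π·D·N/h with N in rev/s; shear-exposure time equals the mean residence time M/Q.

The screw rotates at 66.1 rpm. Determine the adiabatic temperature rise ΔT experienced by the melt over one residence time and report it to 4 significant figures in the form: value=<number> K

value=137.6 K

Convert throughput: Q = 204.9 kg/h = 204.9/3600 = 0.0569167 kg/s
t_res = M / Q_s = 3.05 ÷ 0.0569167 = 53.5871 s
Convert to SI: D = 0.075 m, h = 0.00349 m, N = 66.1/60 = 1.10167 rev/s
Shear rate: γ̇ = πDN/h = π·0.075·1.10167/0.00349 = 74.3765 s⁻¹
ΔT = η·γ̇²·t_res / (ρ·cp) = 1121 · (74.3765)² · 53.5871 / (968 · 2494) = 137.647 K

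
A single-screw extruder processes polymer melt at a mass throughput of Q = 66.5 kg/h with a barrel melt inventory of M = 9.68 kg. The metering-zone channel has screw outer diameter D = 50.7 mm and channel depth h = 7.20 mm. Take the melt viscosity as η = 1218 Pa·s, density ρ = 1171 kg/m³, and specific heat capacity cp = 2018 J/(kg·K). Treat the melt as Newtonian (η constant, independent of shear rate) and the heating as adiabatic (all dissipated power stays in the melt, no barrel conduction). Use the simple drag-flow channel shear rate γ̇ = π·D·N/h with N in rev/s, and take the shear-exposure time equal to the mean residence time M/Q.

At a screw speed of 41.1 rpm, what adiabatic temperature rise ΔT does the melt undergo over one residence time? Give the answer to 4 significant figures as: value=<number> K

Throughput in SI: Q_s = 66.5 kg/h ÷ 3600 s/h = 0.0184722 kg/s
t_res = M / Q_s = 9.68 / 0.0184722 = 524.03 s
D = 50.7 mm = 0.0507 m;  h = 7.20 mm = 0.0072 m;  N = 41.1 rpm / 60 = 0.685 rev/s
γ̇ = π D N / h = (π)(0.0507)(0.685) / 0.0072 = 15.1536 s⁻¹
ΔT = η·γ̇²·t_res / (ρ·cp) = 1218 · (15.1536)² · 524.03 / (1171 · 2018) = 62.0236 K

value=62.02 K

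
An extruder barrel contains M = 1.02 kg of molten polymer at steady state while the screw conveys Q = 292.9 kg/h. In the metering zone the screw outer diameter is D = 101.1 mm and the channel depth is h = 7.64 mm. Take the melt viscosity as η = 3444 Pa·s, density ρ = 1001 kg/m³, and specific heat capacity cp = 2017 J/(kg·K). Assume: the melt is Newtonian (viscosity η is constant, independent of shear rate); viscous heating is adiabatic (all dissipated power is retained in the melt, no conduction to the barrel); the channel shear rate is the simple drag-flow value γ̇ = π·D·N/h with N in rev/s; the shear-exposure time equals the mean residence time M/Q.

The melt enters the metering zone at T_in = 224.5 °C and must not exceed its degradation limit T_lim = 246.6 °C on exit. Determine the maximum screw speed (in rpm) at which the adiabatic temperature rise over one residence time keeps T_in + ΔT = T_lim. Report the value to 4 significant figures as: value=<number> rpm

value=46.40 rpm

Convert throughput: Q = 292.9 kg/h = 292.9/3600 = 0.0813611 kg/s
t_res = M / Q_s = 1.02 ÷ 0.0813611 = 12.5367 s
Convert to metres: D = 0.1011 m, h = 0.00764 m
Allowable rise: ΔT_a = T_lim − T_in = 246.6 − 224.5 = 22.1 K
Invert ΔT = ηγ̇²t_res/(ρcp) for γ̇: γ̇_max² = ΔT_a ρ cp / (η t_res) = 22.1·1001·2017 / (3444·12.5367) = 1033.44 s⁻²
γ̇_max = sqrt(1033.44) = 32.1472 s⁻¹
N_max = γ̇_max·h / (π·D) = 32.1472 · 0.00764 / (π · 0.1011) = 0.773277 rev/s = 46.3966 rpm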